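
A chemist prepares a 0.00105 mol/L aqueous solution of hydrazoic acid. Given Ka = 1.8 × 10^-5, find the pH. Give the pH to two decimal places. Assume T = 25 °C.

HN3 ⇌ N3- + H+
From the ICE table, Ka = [H+]²/(0.00105 − [H+]) = 1.8 × 10^-5.
[H+] is not negligible relative to C₀; solve [H+]² + 1.8e-05·[H+] − 1.89e-08 = 0.
[H+] = (−Ka + √(Ka² + 4·Ka·C₀))/2 = 1.29 × 10^-4 M
pH = −log(1.29 × 10^-4) = 3.89

pH = 3.89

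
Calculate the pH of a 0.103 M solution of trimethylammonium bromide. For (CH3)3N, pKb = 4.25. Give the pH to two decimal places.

(CH3)3NH+ is the conjugate acid of the weak base (CH3)3N.
Kb = 10^(−4.25) = 5.62 × 10^-5
Ka = Kw/Kb = 1.0×10^-14 / 5.62 × 10^-5 = 1.78 × 10^-10
Ka = x²/(0.103 − x) = 1.78 × 10^-10
Assume x ≪ 0.103: x ≈ √(1.78 × 10^-10 × 0.103) = 4.28 × 10^-6 M
(x/C₀ = 0.0042% < 5%, so the approximation holds.)
pH = −log(4.28 × 10^-6) = 5.37

pH = 5.37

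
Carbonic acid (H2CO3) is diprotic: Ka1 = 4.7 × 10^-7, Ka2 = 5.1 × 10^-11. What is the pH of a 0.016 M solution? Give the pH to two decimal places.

Since Ka1 ≫ Ka2, the first ionization dominates [H+].
Ka1 = x²/(0.016 − x) = 4.7 × 10^-7
x ≈ √(4.7 × 10^-7 × 0.016) = 8.67 × 10^-5 M
pH = −log(8.67 × 10^-5) = 4.06

pH = 4.06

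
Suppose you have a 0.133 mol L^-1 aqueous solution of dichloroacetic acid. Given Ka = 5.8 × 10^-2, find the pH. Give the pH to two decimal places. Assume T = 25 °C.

pH = 1.20

Cl2CHCOOH ⇌ Cl2CHCOO- + H+
Ka = [H+]²/(0.133 − [H+]) = 5.8 × 10^-2
[H+] is not negligible relative to C₀; solve [H+]² + 0.058·[H+] − 0.00771 = 0.
[H+] = (−Ka + √(Ka² + 4·Ka·C₀))/2 = 6.35 × 10^-2 M
pH = −log(6.35 × 10^-2) = 1.20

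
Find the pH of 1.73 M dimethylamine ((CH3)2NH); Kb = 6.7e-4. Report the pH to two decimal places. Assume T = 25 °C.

(CH3)2NH + H2O ⇌ (CH3)2NH2+ + OH-
From the ICE table, Kb = x²/(1.73 − x) = 6.7 × 10^-4.
Assume x ≪ 1.73: x ≈ √(6.7 × 10^-4 × 1.73) = 3.40 × 10^-2 M
pOH = −log(3.40 × 10^-2) = 1.47; pH = 14.00 − 1.47 = 12.53

pH = 12.53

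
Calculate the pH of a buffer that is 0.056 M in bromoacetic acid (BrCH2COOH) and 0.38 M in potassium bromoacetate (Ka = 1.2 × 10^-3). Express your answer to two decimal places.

pH = 3.75

pKa = −log(1.2 × 10^-3) = 2.921
pH = pKa + log([A⁻]/[HA]) = 2.921 + log(0.38/0.056)
pH = 2.921 + (+0.832) = 3.75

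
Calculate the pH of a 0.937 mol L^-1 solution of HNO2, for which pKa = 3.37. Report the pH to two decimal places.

pH = 1.70

HNO2 ⇌ NO2- + H+
Ka = 10^(−3.37) = 4.27 × 10^-4
Ka = [H+]²/(0.937 − [H+]) = 4.27 × 10^-4
Neglecting [H+] in the denominator: [H+] = √(4.27 × 10^-4 × 0.937) = 2.00 × 10^-2 M
([H+]/C₀ = 2.1% < 5%, so the approximation holds.)
pH = −log(2.00 × 10^-2) = 1.70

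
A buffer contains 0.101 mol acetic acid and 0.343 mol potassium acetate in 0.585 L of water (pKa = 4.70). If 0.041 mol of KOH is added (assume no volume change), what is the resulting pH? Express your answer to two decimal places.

pH = 5.51

OH- converts CH3COOH to CH3COO-: CH3COOH → 0.06 mol, CH3COO- → 0.384 mol.
pH = pKa + log(n_CH3COO-/n_CH3COOH) = 4.70 + log(0.384/0.06) = 4.70 + (+0.806)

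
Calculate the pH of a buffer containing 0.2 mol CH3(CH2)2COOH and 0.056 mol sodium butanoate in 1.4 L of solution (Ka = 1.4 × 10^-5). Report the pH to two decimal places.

pKa = −log(1.4 × 10^-5) = 4.854
Using pH = pKa + log([base]/[acid]) with [base]/[acid] = 0.056/0.2:
pH = 4.854 + (-0.553) = 4.30

pH = 4.30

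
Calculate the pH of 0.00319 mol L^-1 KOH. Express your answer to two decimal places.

pH = 11.50

KOH is a strong base; [OH-] = 0.00319 M.
pOH = -log(0.00319) = 2.50
pH = 14.00 - 2.50 = 11.50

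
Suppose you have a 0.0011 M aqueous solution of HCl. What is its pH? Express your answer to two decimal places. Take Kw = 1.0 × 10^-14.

HCl is a strong acid and dissociates completely, so [H+] = 0.0011 M.
pH = -log(0.0011) = 2.96

pH = 2.96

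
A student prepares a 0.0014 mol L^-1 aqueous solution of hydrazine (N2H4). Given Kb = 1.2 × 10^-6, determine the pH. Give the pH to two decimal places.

pH = 9.61

N2H4 + H2O ⇌ N2H5+ + OH-
Kb = x²/(0.0014 − x) = 1.2 × 10^-6
Assume x ≪ 0.0014: x ≈ √(1.2 × 10^-6 × 0.0014) = 4.10 × 10^-5 M
(x/C₀ = 2.9% < 5%, so the approximation holds.)
pOH = 4.39, so pH = 14.00 − pOH = 9.61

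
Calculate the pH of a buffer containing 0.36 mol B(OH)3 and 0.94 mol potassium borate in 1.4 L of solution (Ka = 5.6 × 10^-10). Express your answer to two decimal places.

pKa = −log(5.6 × 10^-10) = 9.252
Using pH = pKa + log([base]/[acid]) with [base]/[acid] = 0.94/0.36:
pH = 9.252 + (+0.417) = 9.67

pH = 9.67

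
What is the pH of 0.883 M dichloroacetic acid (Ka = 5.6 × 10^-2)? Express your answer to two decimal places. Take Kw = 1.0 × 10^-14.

pH = 0.71

Cl2CHCOOH ⇌ Cl2CHCOO- + H+
From the ICE table, Ka = [H+]²/(0.883 − [H+]) = 5.6 × 10^-2.
[H+] is not negligible relative to C₀; solve [H+]² + 0.056·[H+] − 0.0494 = 0.
[H+] = [−0.056 + √(0.056² + 0.198)]/2 = 1.96 × 10^-1 M
pH = −log[H+] = −log(1.96 × 10^-1) = 0.71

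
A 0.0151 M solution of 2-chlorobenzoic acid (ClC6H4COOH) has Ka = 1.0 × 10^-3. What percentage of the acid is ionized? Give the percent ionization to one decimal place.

ClC6H4COOH ⇌ ClC6H4COO- + H+; let x = [H+] at equilibrium.
Ka = x²/(C₀ − x); solving the quadratic gives x = 3.42 × 10^-3 M.
% ionization = x/C₀ × 100% = 3.42 × 10^-3/0.0151 × 100% = 22.6%

22.6%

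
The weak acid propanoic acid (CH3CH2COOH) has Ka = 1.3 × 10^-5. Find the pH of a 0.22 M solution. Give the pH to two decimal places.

pH = 2.77

CH3CH2COOH ⇌ CH3CH2COO- + H+
Ka = [H+]²/(0.22 − [H+]) = 1.3 × 10^-5
Neglecting [H+] in the denominator: [H+] = √(1.3 × 10^-5 × 0.22) = 1.69 × 10^-3 M
Check: 0.77% ionized — well under 5%, approximation valid.
pH = −log(1.69 × 10^-3) = 2.77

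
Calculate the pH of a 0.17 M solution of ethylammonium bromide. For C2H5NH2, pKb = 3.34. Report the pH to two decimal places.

C2H5NH3+ is the conjugate acid of the weak base C2H5NH2.
Kb = 10^(−3.34) = 4.57 × 10^-4
Ka = Kw/Kb = 1.0×10^-14 / 4.57 × 10^-4 = 2.19 × 10^-11
Ka = x²/(0.17 − x) = 2.19 × 10^-11
Neglecting x in the denominator: x = √(2.19 × 10^-11 × 0.17) = 1.93 × 10^-6 M
pH = −log[H+] = −log(1.93 × 10^-6) = 5.71

pH = 5.71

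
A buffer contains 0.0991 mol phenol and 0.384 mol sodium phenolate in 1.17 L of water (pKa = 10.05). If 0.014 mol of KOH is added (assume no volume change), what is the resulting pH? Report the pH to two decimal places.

pH = 10.72

After neutralization: n(C6H5OH) = 0.0851 mol, n(C6H5O-) = 0.398 mol.
pH = pKa + log([A⁻]/[HA]) = 10.05 + log(0.398/0.0851) = 10.05 +0.670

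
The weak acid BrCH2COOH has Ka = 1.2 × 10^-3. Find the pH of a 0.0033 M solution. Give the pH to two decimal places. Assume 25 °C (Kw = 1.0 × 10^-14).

pH = 2.83

BrCH2COOH ⇌ BrCH2COO- + H+
Ka = x²/(0.0033 − x) = 1.2 × 10^-3
Here C₀/Ka ≈ 2.75, so the small-x approximation fails. Use the quadratic:
x = (−Ka + √(Ka² + 4·Ka·C₀))/2 = 1.48 × 10^-3 M
pH = −log(1.48 × 10^-3) = 2.83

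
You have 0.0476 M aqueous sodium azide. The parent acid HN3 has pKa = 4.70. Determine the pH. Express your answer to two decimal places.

pH = 8.69

N3- is the conjugate base of the weak acid HN3.
Ka = 10^(−4.70) = 2.00 × 10^-5
Kb = Kw/Ka = 1.0×10^-14 / 2.00 × 10^-5 = 5.00 × 10^-10
From the ICE table, Kb = x²/(0.0476 − x) = 5.00 × 10^-10.
Assume x ≪ 0.0476: x ≈ √(5.00 × 10^-10 × 0.0476) = 4.88 × 10^-6 M
Check: 0.01% ionized — well under 5%, approximation valid.
pOH = −log(4.88 × 10^-6) = 5.31; pH = 14.00 − 5.31 = 8.69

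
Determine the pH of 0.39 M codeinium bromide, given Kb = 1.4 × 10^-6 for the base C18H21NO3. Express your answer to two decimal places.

C18H22NO3+ is the conjugate acid of the weak base C18H21NO3.
Ka = Kw/Kb = 1.0×10^-14 / 1.4 × 10^-6 = 7.14 × 10^-9
From the ICE table, Ka = x²/(0.39 − x) = 7.14 × 10^-9.
Assume x ≪ 0.39: x ≈ √(7.14 × 10^-9 × 0.39) = 5.28 × 10^-5 M
(x/C₀ = 0.014% < 5%, so the approximation holds.)
pH = −log[H+] = −log(5.28 × 10^-5) = 4.28

pH = 4.28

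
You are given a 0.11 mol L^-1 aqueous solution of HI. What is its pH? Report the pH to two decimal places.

pH = 0.96

HI is a strong acid and dissociates completely, so [H+] = 0.11 M.
pH = -log(0.11) = 0.96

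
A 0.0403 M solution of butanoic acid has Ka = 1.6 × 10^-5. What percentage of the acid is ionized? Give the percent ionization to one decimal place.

CH3(CH2)2COOH ⇌ CH3(CH2)2COO- + H+; let x = [H+] at equilibrium.
x ≈ √(Ka·C₀) = √(1.6 × 10^-5 × 0.0403) = 8.03 × 10^-4 M
Fraction ionized = 8.03 × 10^-4 / 0.0403 = 0.0199 → 2.0%

2.0%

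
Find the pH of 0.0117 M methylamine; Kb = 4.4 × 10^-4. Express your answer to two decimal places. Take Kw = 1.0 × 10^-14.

pH = 11.31

CH3NH2 + H2O ⇌ CH3NH3+ + OH-
Kb = x²/(0.0117 − x) = 4.4 × 10^-4
x is not negligible relative to C₀; solve x² + 0.00044·x − 5.15e-06 = 0.
x = [−0.00044 + √(0.00044² + 2.06e-05)]/2 = 2.06 × 10^-3 M
pOH = −log(2.06 × 10^-3) = 2.69; pH = 14.00 − 2.69 = 11.31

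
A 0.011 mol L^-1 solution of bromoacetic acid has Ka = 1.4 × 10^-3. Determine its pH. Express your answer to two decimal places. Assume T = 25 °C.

pH = 2.48

BrCH2COOH ⇌ BrCH2COO- + H+
Let x = [H+] at equilibrium. Ka = x²/(0.011 − x).
Here C₀/Ka ≈ 7.86, so the small-x approximation fails. Use the quadratic:
x = [−0.0014 + √(0.0014² + 6.16e-05)]/2 = 3.29 × 10^-3 M
pH = −log(3.29 × 10^-3) = 2.48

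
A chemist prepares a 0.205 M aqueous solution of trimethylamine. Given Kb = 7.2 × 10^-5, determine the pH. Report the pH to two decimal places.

pH = 11.58

(CH3)3N + H2O ⇌ (CH3)3NH+ + OH-
From the ICE table, Kb = [OH-]²/(0.205 − [OH-]) = 7.2 × 10^-5.
Neglecting [OH-] in the denominator: [OH-] = √(7.2 × 10^-5 × 0.205) = 3.84 × 10^-3 M
pOH = 2.42, so pH = 14.00 − pOH = 11.58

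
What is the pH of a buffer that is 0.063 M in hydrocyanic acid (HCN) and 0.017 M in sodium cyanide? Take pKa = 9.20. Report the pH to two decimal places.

Henderson–Hasselbalch: pH = pKa + log([CN-]/[HCN]) = 9.20 + log(0.017/0.063)
pH = 9.20 + (-0.569) = 8.63

pH = 8.63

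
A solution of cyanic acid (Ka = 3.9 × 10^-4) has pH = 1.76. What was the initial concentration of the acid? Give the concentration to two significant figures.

[H+] = 10^(-1.76) = 1.74 × 10^-2 M = x
Ka = x²/(C₀ − x) ⇒ C₀ = x + x²/Ka
C₀ = 1.74 × 10^-2 + (1.74 × 10^-2)²/(3.9 × 10^-4) = 7.94 × 10^-1 M

C₀ = 7.9 × 10^-1 M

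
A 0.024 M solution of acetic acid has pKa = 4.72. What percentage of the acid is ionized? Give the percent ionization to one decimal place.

2.8%

CH3COOH ⇌ CH3COO- + H+; let x = [H+] at equilibrium.
Ka = 10^(−4.72) = 1.91 × 10^-5
x ≈ √(Ka·C₀) = √(1.91 × 10^-5 × 0.024) = 6.77 × 10^-4 M
Fraction ionized = 6.77 × 10^-4 / 0.024 = 0.0282 → 2.8%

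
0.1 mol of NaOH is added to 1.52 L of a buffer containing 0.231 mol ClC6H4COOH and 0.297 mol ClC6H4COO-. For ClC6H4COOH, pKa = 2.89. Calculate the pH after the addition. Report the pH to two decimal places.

After neutralization: n(ClC6H4COOH) = 0.131 mol, n(ClC6H4COO-) = 0.397 mol.
pH = pKa + log(n_ClC6H4COO-/n_ClC6H4COOH) = 2.89 + log(0.397/0.131) = 2.89 + (+0.482)

pH = 3.37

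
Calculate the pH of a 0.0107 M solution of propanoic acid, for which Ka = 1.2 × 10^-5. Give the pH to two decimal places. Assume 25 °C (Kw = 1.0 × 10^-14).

pH = 3.45

CH3CH2COOH ⇌ CH3CH2COO- + H+
From the ICE table, Ka = [H+]²/(0.0107 − [H+]) = 1.2 × 10^-5.
Since Ka ≪ C₀, [H+] ≈ √(Ka·C₀) = 3.58 × 10^-4 M.
([H+]/C₀ = 3.3% < 5%, so the approximation holds.)
pH = −log[H+] = −log(3.58 × 10^-4) = 3.45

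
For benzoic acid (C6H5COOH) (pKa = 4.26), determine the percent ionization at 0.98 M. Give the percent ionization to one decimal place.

C6H5COOH ⇌ C6H5COO- + H+; let x = [H+] at equilibrium.
Ka = 10^(−4.26) = 5.50 × 10^-5
x ≈ √(Ka·C₀) = √(5.50 × 10^-5 × 0.98) = 7.34 × 10^-3 M
% ionization = x/C₀ × 100% = 7.34 × 10^-3/0.98 × 100% = 0.7%

0.7%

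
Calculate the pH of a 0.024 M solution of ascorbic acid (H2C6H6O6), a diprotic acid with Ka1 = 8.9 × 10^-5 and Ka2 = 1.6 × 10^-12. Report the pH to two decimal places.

Since Ka1 ≫ Ka2, the first ionization dominates [H+].
Ka1 = x²/(0.024 − x) = 8.9 × 10^-5
Solving the quadratic: x = (−Ka1 + √(Ka1² + 4·Ka1·C₀))/2 = 1.42 × 10^-3 M
pH = −log(1.42 × 10^-3) = 2.85

pH = 2.85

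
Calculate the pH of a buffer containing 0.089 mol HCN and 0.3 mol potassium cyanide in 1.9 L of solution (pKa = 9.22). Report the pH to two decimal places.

pH = pKa + log([A⁻]/[HA]) = 9.22 + log(0.3/0.089)
pH = 9.22 + (+0.528) = 9.75

pH = 9.75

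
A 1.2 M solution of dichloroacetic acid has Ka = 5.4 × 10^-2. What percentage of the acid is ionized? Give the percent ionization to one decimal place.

Cl2CHCOOH ⇌ Cl2CHCOO- + H+; let x = [H+] at equilibrium.
Ka = x²/(C₀ − x); solving the quadratic gives x = 2.29 × 10^-1 M.
% ionization = x/C₀ × 100% = 2.29 × 10^-1/1.2 × 100% = 19.1%

19.1%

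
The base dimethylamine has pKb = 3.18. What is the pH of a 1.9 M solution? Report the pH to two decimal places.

pH = 12.55

(CH3)2NH + H2O ⇌ (CH3)2NH2+ + OH-
Kb = 10^(−3.18) = 6.61 × 10^-4
Kb = [OH-]²/(1.9 − [OH-]) = 6.61 × 10^-4
Since Kb ≪ C₀, [OH-] ≈ √(Kb·C₀) = 3.54 × 10^-2 M.
Check: 1.9% ionized — well under 5%, approximation valid.
pOH = −log(3.54 × 10^-2) = 1.45; pH = 14.00 − 1.45 = 12.55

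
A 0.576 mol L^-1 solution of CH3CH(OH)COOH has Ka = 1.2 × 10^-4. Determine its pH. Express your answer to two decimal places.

CH3CH(OH)COOH ⇌ CH3CH(OH)COO- + H+
Ka = [H+]²/(0.576 − [H+]) = 1.2 × 10^-4
Assume [H+] ≪ 0.576: [H+] ≈ √(1.2 × 10^-4 × 0.576) = 8.31 × 10^-3 M
Check: 1.4% ionized — well under 5%, approximation valid.
pH = −log[H+] = −log(8.31 × 10^-3) = 2.08

pH = 2.08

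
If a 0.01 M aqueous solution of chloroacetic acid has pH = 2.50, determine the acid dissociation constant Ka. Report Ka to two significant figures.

[H+] = 10^(-2.50) = 3.16 × 10^-3 M
At equilibrium [HA] = 0.01 − 3.16 × 10^-3 = 6.84 × 10^-3 M
Ka = [H+][A-]/[HA] = (3.16 × 10^-3)² / 6.84 × 10^-3 = 1.5 × 10^-3

Ka = 1.5 × 10^-3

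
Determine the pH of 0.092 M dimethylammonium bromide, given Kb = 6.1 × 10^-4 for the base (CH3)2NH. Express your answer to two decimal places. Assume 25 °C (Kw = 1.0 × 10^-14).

(CH3)2NH2+ is the conjugate acid of the weak base (CH3)2NH.
Ka = Kw/Kb = 1.0×10^-14 / 6.1 × 10^-4 = 1.64 × 10^-11
Let x = [H+] at equilibrium. Ka = x²/(0.092 − x).
Assume x ≪ 0.092: x ≈ √(1.64 × 10^-11 × 0.092) = 1.23 × 10^-6 M
Check: 0.0013% ionized — well under 5%, approximation valid.
pH = −log[H+] = −log(1.23 × 10^-6) = 5.91

pH = 5.91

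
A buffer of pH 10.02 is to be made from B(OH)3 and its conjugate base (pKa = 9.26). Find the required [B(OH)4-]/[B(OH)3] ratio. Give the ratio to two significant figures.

ratio = 5.8

pH = pKa + log(r) ⇒ log(r) = 10.02 − 9.26 = +0.76
r = [B(OH)4-]/[B(OH)3] = 10^(+0.76) = 5.75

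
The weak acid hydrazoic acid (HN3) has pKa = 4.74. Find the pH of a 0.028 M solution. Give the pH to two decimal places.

HN3 ⇌ N3- + H+
Ka = 10^(−4.74) = 1.82 × 10^-5
Let x = [H+] at equilibrium. Ka = x²/(0.028 − x).
Neglecting x in the denominator: x = √(1.82 × 10^-5 × 0.028) = 7.14 × 10^-4 M
pH = −log[H+] = −log(7.14 × 10^-4) = 3.15

pH = 3.15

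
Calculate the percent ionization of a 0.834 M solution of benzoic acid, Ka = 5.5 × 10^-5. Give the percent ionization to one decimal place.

C6H5COOH ⇌ C6H5COO- + H+; let x = [H+] at equilibrium.
x ≈ √(Ka·C₀) = √(5.5 × 10^-5 × 0.834) = 6.77 × 10^-3 M
Fraction ionized = 6.77 × 10^-3 / 0.834 = 0.0081 → 0.8%

0.8%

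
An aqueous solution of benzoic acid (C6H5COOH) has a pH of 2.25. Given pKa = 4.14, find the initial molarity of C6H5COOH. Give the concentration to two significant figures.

[H+] = 10^(-2.25) = 5.62 × 10^-3 M = x
Ka = 10^(−4.14) = 7.24 × 10^-5
Ka = x²/(C₀ − x) ⇒ C₀ = x + x²/Ka
C₀ = 5.62 × 10^-3 + (5.62 × 10^-3)²/(7.24 × 10^-5) = 4.42 × 10^-1 M

C₀ = 4.4 × 10^-1 M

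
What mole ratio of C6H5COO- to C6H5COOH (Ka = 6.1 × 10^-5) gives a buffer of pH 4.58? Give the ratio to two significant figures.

ratio = 2.3

pKa = -log(6.1 × 10^-5) = 4.215
pH = pKa + log(r) ⇒ log(r) = 4.58 − 4.215 = +0.365
r = [C6H5COO-]/[C6H5COOH] = 10^(+0.365) = 2.32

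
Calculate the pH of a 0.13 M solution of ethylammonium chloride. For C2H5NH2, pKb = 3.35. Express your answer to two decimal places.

pH = 5.77

C2H5NH3+ is the conjugate acid of the weak base C2H5NH2.
Kb = 10^(−3.35) = 4.47 × 10^-4
Ka = Kw/Kb = 1.0×10^-14 / 4.47 × 10^-4 = 2.24 × 10^-11
From the ICE table, Ka = x²/(0.13 − x) = 2.24 × 10^-11.
Assume x ≪ 0.13: x ≈ √(2.24 × 10^-11 × 0.13) = 1.71 × 10^-6 M
Check: 0.0013% ionized — well under 5%, approximation valid.
pH = −log(1.71 × 10^-6) = 5.77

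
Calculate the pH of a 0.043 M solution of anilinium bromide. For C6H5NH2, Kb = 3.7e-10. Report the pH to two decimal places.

C6H5NH3+ is the conjugate acid of the weak base C6H5NH2.
Ka = Kw/Kb = 1.0×10^-14 / 3.7 × 10^-10 = 2.70 × 10^-5
From the ICE table, Ka = [H+]²/(0.043 − [H+]) = 2.70 × 10^-5.
Assume [H+] ≪ 0.043: [H+] ≈ √(2.70 × 10^-5 × 0.043) = 1.08 × 10^-3 M
([H+]/C₀ = 2.5% < 5%, so the approximation holds.)
pH = −log(1.08 × 10^-3) = 2.97

pH = 2.97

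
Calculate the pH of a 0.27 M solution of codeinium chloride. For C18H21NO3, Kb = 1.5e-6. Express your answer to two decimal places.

C18H22NO3+ is the conjugate acid of the weak base C18H21NO3.
Ka = Kw/Kb = 1.0×10^-14 / 1.5 × 10^-6 = 6.67 × 10^-9
Let x = [H+] at equilibrium. Ka = x²/(0.27 − x).
Assume x ≪ 0.27: x ≈ √(6.67 × 10^-9 × 0.27) = 4.24 × 10^-5 M
Check: 0.016% ionized — well under 5%, approximation valid.
pH = −log[H+] = −log(4.24 × 10^-5) = 4.37

pH = 4.37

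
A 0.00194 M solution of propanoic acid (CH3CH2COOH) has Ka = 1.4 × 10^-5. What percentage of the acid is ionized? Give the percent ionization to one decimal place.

CH3CH2COOH ⇌ CH3CH2COO- + H+; let x = [H+] at equilibrium.
Ka = x²/(C₀ − x); solving the quadratic gives x = 1.58 × 10^-4 M.
Fraction ionized = 1.58 × 10^-4 / 0.00194 = 0.0814 → 8.1%

8.1%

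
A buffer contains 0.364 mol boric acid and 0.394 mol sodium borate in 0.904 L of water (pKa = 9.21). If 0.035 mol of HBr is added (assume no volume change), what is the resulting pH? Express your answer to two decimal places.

pH = 9.16

After neutralization: n(B(OH)3) = 0.399 mol, n(B(OH)4-) = 0.359 mol.
Henderson–Hasselbalch with mole ratio 0.359/0.399: pH = 9.21 + (-0.046)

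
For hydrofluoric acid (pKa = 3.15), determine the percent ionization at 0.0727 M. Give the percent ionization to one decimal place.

HF ⇌ F- + H+; let x = [H+] at equilibrium.
Ka = 10^(−3.15) = 7.08 × 10^-4
Solve x² + 0.000708x − 5.15e-05 = 0 → x = 6.83 × 10^-3 M
Fraction ionized = 6.83 × 10^-3 / 0.0727 = 0.0939 → 9.4%

9.4%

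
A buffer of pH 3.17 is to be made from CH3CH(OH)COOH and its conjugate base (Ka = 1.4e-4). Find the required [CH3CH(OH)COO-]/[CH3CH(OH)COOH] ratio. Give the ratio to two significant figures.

pKa = -log(1.4 × 10^-4) = 3.854
pH = pKa + log(r) ⇒ log(r) = 3.17 − 3.854 = -0.684
r = [CH3CH(OH)COO-]/[CH3CH(OH)COOH] = 10^(-0.684) = 0.207

ratio = 0.21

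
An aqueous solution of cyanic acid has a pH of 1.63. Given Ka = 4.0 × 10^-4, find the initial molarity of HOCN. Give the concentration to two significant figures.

[H+] = 10^(-1.63) = 2.34 × 10^-2 M = x
Ka = x²/(C₀ − x) ⇒ C₀ = x + x²/Ka
C₀ = 2.34 × 10^-2 + (2.34 × 10^-2)²/(4.0 × 10^-4) = 1.39 M

C₀ = 1.4 M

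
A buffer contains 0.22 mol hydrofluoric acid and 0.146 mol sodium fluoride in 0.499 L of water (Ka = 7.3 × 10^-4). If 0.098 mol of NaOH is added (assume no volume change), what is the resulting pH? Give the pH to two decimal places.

pH = 3.44

After neutralization: n(HF) = 0.122 mol, n(F-) = 0.244 mol.
pKa = −log(7.3 × 10^-4) = 3.137
pH = pKa + log([A⁻]/[HA]) = 3.137 + log(0.244/0.122) = 3.137 +0.301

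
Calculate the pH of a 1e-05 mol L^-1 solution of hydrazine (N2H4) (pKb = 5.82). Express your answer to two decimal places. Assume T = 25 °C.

pH = 8.51

N2H4 + H2O ⇌ N2H5+ + OH-
Kb = 10^(−5.82) = 1.51 × 10^-6
From the ICE table, Kb = x²/(1e-05 − x) = 1.51 × 10^-6.
x is not negligible relative to C₀; solve x² + 1.51e-06·x − 1.51e-11 = 0.
x = [−1.51e-06 + √(1.51e-06² + 6.04e-11)]/2 = 3.20 × 10^-6 M
pOH = −log(3.20 × 10^-6) = 5.49; pH = 14.00 − 5.49 = 8.51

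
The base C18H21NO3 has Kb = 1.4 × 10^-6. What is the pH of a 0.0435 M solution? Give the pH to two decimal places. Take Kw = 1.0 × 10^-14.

pH = 10.39

C18H21NO3 + H2O ⇌ C18H22NO3+ + OH-
Kb = x²/(0.0435 − x) = 1.4 × 10^-6
Since Kb ≪ C₀, x ≈ √(Kb·C₀) = 2.47 × 10^-4 M.
Check: 0.57% ionized — well under 5%, approximation valid.
pOH = −log(2.47 × 10^-4) = 3.61; pH = 14.00 − 3.61 = 10.39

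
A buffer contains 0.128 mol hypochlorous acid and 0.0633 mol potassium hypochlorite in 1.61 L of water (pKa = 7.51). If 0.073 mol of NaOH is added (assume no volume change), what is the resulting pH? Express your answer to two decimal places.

pH = 7.90

After neutralization: n(HOCl) = 0.055 mol, n(OCl-) = 0.136 mol.
Henderson–Hasselbalch with mole ratio 0.136/0.055: pH = 7.51 + (+0.393)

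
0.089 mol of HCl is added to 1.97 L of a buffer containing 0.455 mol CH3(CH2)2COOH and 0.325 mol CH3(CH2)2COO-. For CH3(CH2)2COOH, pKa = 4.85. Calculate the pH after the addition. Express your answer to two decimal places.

Added H+ converts CH3(CH2)2COO- to CH3(CH2)2COOH: CH3(CH2)2COOH → 0.544 mol, CH3(CH2)2COO- → 0.236 mol.
Henderson–Hasselbalch with mole ratio 0.236/0.544: pH = 4.85 + (-0.363)

pH = 4.49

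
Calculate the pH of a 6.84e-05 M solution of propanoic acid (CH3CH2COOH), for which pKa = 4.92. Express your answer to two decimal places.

CH3CH2COOH ⇌ CH3CH2COO- + H+
Ka = 10^(−4.92) = 1.20 × 10^-5
From the ICE table, Ka = [H+]²/(6.84e-05 − [H+]) = 1.20 × 10^-5.
[H+] is not negligible relative to C₀; solve [H+]² + 1.2e-05·[H+] − 8.21e-10 = 0.
[H+] = (−Ka + √(Ka² + 4·Ka·C₀))/2 = 2.33 × 10^-5 M
pH = −log(2.33 × 10^-5) = 4.63

pH = 4.63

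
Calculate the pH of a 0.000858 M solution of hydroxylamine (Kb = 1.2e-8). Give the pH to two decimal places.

pH = 8.51

NH2OH + H2O ⇌ NH3OH+ + OH-
Kb = [OH-]²/(0.000858 − [OH-]) = 1.2 × 10^-8
Since Kb ≪ C₀, [OH-] ≈ √(Kb·C₀) = 3.21 × 10^-6 M.
pOH = 5.49, so pH = 14.00 − pOH = 8.51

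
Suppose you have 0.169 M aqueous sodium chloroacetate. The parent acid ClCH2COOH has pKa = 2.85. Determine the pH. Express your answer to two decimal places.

ClCH2COO- is the conjugate base of the weak acid ClCH2COOH.
Ka = 10^(−2.85) = 1.41 × 10^-3
Kb = Kw/Ka = 1.0×10^-14 / 1.41 × 10^-3 = 7.09 × 10^-12
Kb = [OH-]²/(0.169 − [OH-]) = 7.09 × 10^-12
Assume [OH-] ≪ 0.169: [OH-] ≈ √(7.09 × 10^-12 × 0.169) = 1.09 × 10^-6 M
([OH-]/C₀ = 0.00065% < 5%, so the approximation holds.)
pOH = 5.96, so pH = 14.00 − pOH = 8.04

pH = 8.04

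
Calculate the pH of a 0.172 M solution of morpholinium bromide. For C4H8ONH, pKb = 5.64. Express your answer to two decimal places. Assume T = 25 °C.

pH = 4.56

C4H8ONH2+ is the conjugate acid of the weak base C4H8ONH.
Kb = 10^(−5.64) = 2.29 × 10^-6
Ka = Kw/Kb = 1.0×10^-14 / 2.29 × 10^-6 = 4.37 × 10^-9
Ka = x²/(0.172 − x) = 4.37 × 10^-9
Since Ka ≪ C₀, x ≈ √(Ka·C₀) = 2.74 × 10^-5 M.
(x/C₀ = 0.016% < 5%, so the approximation holds.)
pH = −log(2.74 × 10^-5) = 4.56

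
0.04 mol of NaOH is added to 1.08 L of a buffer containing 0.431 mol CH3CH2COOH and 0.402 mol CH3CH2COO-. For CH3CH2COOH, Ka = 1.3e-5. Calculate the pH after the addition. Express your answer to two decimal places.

OH- converts CH3CH2COOH to CH3CH2COO-: CH3CH2COOH → 0.391 mol, CH3CH2COO- → 0.442 mol.
pKa = −log(1.3 × 10^-5) = 4.886
pH = pKa + log([A⁻]/[HA]) = 4.886 + log(0.442/0.391) = 4.886 +0.053

pH = 4.94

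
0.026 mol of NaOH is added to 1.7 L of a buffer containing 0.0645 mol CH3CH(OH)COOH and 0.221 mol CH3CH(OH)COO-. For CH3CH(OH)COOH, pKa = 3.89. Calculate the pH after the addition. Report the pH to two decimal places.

pH = 4.70

After neutralization: n(CH3CH(OH)COOH) = 0.0385 mol, n(CH3CH(OH)COO-) = 0.247 mol.
pH = pKa + log(n_CH3CH(OH)COO-/n_CH3CH(OH)COOH) = 3.89 + log(0.247/0.0385) = 3.89 + (+0.807)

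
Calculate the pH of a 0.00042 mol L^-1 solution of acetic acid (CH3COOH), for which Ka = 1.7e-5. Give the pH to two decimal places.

pH = 4.12

CH3COOH ⇌ CH3COO- + H+
Ka = [H+]²/(0.00042 − [H+]) = 1.7 × 10^-5
Here C₀/Ka ≈ 24.7, so the small-[H+] approximation fails. Use the quadratic:
[H+] = [−1.7e-05 + √(1.7e-05² + 2.86e-08)]/2 = 7.64 × 10^-5 M
pH = −log[H+] = −log(7.64 × 10^-5) = 4.12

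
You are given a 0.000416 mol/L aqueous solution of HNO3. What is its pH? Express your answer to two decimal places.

pH = 3.38

HNO3 is a strong acid and dissociates completely, so [H+] = 0.000416 M.
pH = -log(0.000416) = 3.38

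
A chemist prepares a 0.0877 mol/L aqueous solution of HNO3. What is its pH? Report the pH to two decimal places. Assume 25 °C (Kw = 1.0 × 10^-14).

HNO3 is a strong acid and dissociates completely, so [H+] = 0.0877 M.
pH = -log(0.0877) = 1.06

pH = 1.06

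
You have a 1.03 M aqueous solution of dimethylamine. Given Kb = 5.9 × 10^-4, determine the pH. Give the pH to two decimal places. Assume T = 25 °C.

pH = 12.39

(CH3)2NH + H2O ⇌ (CH3)2NH2+ + OH-
Kb = x²/(1.03 − x) = 5.9 × 10^-4
Since Kb ≪ C₀, x ≈ √(Kb·C₀) = 2.47 × 10^-2 M.
(x/C₀ = 2.4% < 5%, so the approximation holds.)
pOH = −log(2.47 × 10^-2) = 1.61; pH = 14.00 − 1.61 = 12.39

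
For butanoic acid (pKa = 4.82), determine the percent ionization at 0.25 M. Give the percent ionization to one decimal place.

0.8%

CH3(CH2)2COOH ⇌ CH3(CH2)2COO- + H+; let x = [H+] at equilibrium.
Ka = 10^(−4.82) = 1.51 × 10^-5
x ≈ √(Ka·C₀) = √(1.51 × 10^-5 × 0.25) = 1.94 × 10^-3 M
% ionization = x/C₀ × 100% = 1.94 × 10^-3/0.25 × 100% = 0.8%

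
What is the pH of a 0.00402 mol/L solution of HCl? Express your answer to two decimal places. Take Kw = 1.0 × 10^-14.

HCl is a strong acid and dissociates completely, so [H+] = 0.00402 M.
pH = -log(0.00402) = 2.40

pH = 2.40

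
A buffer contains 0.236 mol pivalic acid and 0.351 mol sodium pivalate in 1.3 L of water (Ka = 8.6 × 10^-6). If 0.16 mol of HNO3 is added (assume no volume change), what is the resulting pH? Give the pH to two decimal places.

pH = 4.75

After neutralization: n((CH3)3CCOOH) = 0.396 mol, n((CH3)3CCOO-) = 0.191 mol.
pKa = −log(8.6 × 10^-6) = 5.066
pH = pKa + log(n_(CH3)3CCOO-/n_(CH3)3CCOOH) = 5.066 + log(0.191/0.396) = 5.066 + (-0.317)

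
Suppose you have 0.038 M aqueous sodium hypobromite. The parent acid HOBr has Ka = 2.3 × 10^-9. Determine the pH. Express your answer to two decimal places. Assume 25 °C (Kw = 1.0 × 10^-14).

pH = 10.61

OBr- is the conjugate base of the weak acid HOBr.
Kb = Kw/Ka = 1.0×10^-14 / 2.3 × 10^-9 = 4.35 × 10^-6
Kb = [OH-]²/(0.038 − [OH-]) = 4.35 × 10^-6
Since Kb ≪ C₀, [OH-] ≈ √(Kb·C₀) = 4.07 × 10^-4 M.
Check: 1.1% ionized — well under 5%, approximation valid.
pOH = 3.39, so pH = 14.00 − pOH = 10.61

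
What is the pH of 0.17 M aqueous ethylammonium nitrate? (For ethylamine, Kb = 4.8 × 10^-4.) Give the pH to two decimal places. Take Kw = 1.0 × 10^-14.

C2H5NH3+ is the conjugate acid of the weak base C2H5NH2.
Ka = Kw/Kb = 1.0×10^-14 / 4.8 × 10^-4 = 2.08 × 10^-11
From the ICE table, Ka = x²/(0.17 − x) = 2.08 × 10^-11.
Neglecting x in the denominator: x = √(2.08 × 10^-11 × 0.17) = 1.88 × 10^-6 M
pH = −log[H+] = −log(1.88 × 10^-6) = 5.73

pH = 5.73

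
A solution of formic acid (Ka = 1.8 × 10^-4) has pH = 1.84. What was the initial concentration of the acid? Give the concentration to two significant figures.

[H+] = 10^(-1.84) = 1.45 × 10^-2 M = x
Ka = x²/(C₀ − x) ⇒ C₀ = x + x²/Ka
C₀ = 1.45 × 10^-2 + (1.45 × 10^-2)²/(1.8 × 10^-4) = 1.18 M

C₀ = 1.2 M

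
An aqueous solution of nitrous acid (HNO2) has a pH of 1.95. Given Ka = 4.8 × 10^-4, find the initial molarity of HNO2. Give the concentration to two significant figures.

[H+] = 10^(-1.95) = 1.12 × 10^-2 M = x
Ka = x²/(C₀ − x) ⇒ C₀ = x + x²/Ka
C₀ = 1.12 × 10^-2 + (1.12 × 10^-2)²/(4.8 × 10^-4) = 2.73 × 10^-1 M

C₀ = 2.7 × 10^-1 M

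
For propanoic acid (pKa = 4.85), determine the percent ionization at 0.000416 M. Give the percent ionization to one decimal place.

16.8%

CH3CH2COOH ⇌ CH3CH2COO- + H+; let x = [H+] at equilibrium.
Ka = 10^(−4.85) = 1.41 × 10^-5
Solve x² + 1.41e-05x − 5.87e-09 = 0 → x = 6.99 × 10^-5 M
% ionization = x/C₀ × 100% = 6.99 × 10^-5/0.000416 × 100% = 16.8%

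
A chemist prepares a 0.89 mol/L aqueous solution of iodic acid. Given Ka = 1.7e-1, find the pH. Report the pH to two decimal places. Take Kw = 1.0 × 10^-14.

HIO3 ⇌ IO3- + H+
Ka = [H+]²/(0.89 − [H+]) = 1.7 × 10^-1
Here C₀/Ka ≈ 5.24, so the small-[H+] approximation fails. Use the quadratic:
[H+] = [−0.17 + √(0.17² + 0.605)]/2 = 3.13 × 10^-1 M
pH = −log(3.13 × 10^-1) = 0.50

pH = 0.50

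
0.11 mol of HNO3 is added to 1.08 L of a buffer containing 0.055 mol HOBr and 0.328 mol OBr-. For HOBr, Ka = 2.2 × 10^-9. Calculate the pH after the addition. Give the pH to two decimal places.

After neutralization: n(HOBr) = 0.165 mol, n(OBr-) = 0.218 mol.
pKa = −log(2.2 × 10^-9) = 8.658
pH = pKa + log(n_OBr-/n_HOBr) = 8.658 + log(0.218/0.165) = 8.658 + (+0.121)

pH = 8.78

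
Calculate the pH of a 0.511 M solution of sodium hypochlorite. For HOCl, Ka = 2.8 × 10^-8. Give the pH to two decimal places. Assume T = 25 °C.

pH = 10.63

OCl- is the conjugate base of the weak acid HOCl.
Kb = Kw/Ka = 1.0×10^-14 / 2.8 × 10^-8 = 3.57 × 10^-7
From the ICE table, Kb = [OH-]²/(0.511 − [OH-]) = 3.57 × 10^-7.
Since Kb ≪ C₀, [OH-] ≈ √(Kb·C₀) = 4.27 × 10^-4 M.
([OH-]/C₀ = 0.084% < 5%, so the approximation holds.)
pOH = −log(4.27 × 10^-4) = 3.37; pH = 14.00 − 3.37 = 10.63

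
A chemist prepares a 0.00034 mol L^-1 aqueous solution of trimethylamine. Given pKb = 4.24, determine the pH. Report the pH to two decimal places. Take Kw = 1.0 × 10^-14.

(CH3)3N + H2O ⇌ (CH3)3NH+ + OH-
Kb = 10^(−4.24) = 5.75 × 10^-5
Kb = [OH-]²/(0.00034 − [OH-]) = 5.75 × 10^-5
The 5% rule fails; solving [OH-]² + Kb·[OH-] − Kb·C₀ = 0 exactly:
[OH-] = (−Kb + √(Kb² + 4·Kb·C₀))/2 = 1.14 × 10^-4 M
pOH = −log(1.14 × 10^-4) = 3.94; pH = 14.00 − 3.94 = 10.06

pH = 10.06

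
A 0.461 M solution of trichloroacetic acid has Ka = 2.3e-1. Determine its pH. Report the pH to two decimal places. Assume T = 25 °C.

pH = 0.64

Cl3CCOOH ⇌ Cl3CCOO- + H+
From the ICE table, Ka = x²/(0.461 − x) = 2.3 × 10^-1.
Here C₀/Ka ≈ 2, so the small-x approximation fails. Use the quadratic:
x = [−0.23 + √(0.23² + 0.424)]/2 = 2.30 × 10^-1 M
pH = −log(2.30 × 10^-1) = 0.64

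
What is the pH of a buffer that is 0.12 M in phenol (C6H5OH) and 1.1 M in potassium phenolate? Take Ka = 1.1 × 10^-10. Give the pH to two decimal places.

pKa = −log(1.1 × 10^-10) = 9.959
pH = pKa + log([A⁻]/[HA]) = 9.959 + log(1.1/0.12)
pH = 9.959 + (+0.962) = 10.92

pH = 10.92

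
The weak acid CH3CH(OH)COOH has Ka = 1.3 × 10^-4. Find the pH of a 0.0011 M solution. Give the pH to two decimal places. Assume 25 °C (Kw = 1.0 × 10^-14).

pH = 3.50

CH3CH(OH)COOH ⇌ CH3CH(OH)COO- + H+
From the ICE table, Ka = [H+]²/(0.0011 − [H+]) = 1.3 × 10^-4.
The 5% rule fails; solving [H+]² + Ka·[H+] − Ka·C₀ = 0 exactly:
[H+] = (−Ka + √(Ka² + 4·Ka·C₀))/2 = 3.19 × 10^-4 M
pH = −log[H+] = −log(3.19 × 10^-4) = 3.50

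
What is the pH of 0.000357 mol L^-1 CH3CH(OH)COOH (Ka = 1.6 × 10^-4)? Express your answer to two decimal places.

CH3CH(OH)COOH ⇌ CH3CH(OH)COO- + H+
Let x = [H+] at equilibrium. Ka = x²/(0.000357 − x).
x is not negligible relative to C₀; solve x² + 0.00016·x − 5.71e-08 = 0.
x = [−0.00016 + √(0.00016² + 2.28e-07)]/2 = 1.72 × 10^-4 M
pH = −log(1.72 × 10^-4) = 3.76

pH = 3.76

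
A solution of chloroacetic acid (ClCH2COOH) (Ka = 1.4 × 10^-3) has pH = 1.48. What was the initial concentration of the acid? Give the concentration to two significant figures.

[H+] = 10^(-1.48) = 3.31 × 10^-2 M = x
Ka = x²/(C₀ − x) ⇒ C₀ = x + x²/Ka
C₀ = 3.31 × 10^-2 + (3.31 × 10^-2)²/(1.4 × 10^-3) = 8.16 × 10^-1 M

C₀ = 8.2 × 10^-1 M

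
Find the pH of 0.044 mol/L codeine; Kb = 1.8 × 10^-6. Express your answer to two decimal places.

pH = 10.45

C18H21NO3 + H2O ⇌ C18H22NO3+ + OH-
Kb = x²/(0.044 − x) = 1.8 × 10^-6
Assume x ≪ 0.044: x ≈ √(1.8 × 10^-6 × 0.044) = 2.81 × 10^-4 M
Check: 0.64% ionized — well under 5%, approximation valid.
pOH = −log(2.81 × 10^-4) = 3.55; pH = 14.00 − 3.55 = 10.45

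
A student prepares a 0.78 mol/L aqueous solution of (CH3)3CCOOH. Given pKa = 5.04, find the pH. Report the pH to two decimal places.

(CH3)3CCOOH ⇌ (CH3)3CCOO- + H+
Ka = 10^(−5.04) = 9.12 × 10^-6
From the ICE table, Ka = x²/(0.78 − x) = 9.12 × 10^-6.
Neglecting x in the denominator: x = √(9.12 × 10^-6 × 0.78) = 2.67 × 10^-3 M
pH = −log[H+] = −log(2.67 × 10^-3) = 2.57

pH = 2.57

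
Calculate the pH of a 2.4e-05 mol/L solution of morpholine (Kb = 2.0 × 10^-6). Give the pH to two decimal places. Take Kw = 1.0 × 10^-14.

pH = 8.78

C4H8ONH + H2O ⇌ C4H8ONH2+ + OH-
Kb = x²/(2.4e-05 − x) = 2.0 × 10^-6
The 5% rule fails; solving x² + Kb·x − Kb·C₀ = 0 exactly:
x = [−2e-06 + √(2e-06² + 1.92e-10)]/2 = 6.00 × 10^-6 M
pOH = −log(6.00 × 10^-6) = 5.22; pH = 14.00 − 5.22 = 8.78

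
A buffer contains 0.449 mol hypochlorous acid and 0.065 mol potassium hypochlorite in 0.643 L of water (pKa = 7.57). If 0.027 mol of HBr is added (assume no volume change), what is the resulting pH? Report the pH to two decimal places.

pH = 6.47

After neutralization: n(HOCl) = 0.476 mol, n(OCl-) = 0.038 mol.
pH = pKa + log(n_OCl-/n_HOCl) = 7.57 + log(0.038/0.476) = 7.57 + (-1.098)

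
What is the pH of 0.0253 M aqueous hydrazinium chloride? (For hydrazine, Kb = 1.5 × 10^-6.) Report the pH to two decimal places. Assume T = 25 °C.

pH = 4.89

N2H5+ is the conjugate acid of the weak base N2H4.
Ka = Kw/Kb = 1.0×10^-14 / 1.5 × 10^-6 = 6.67 × 10^-9
From the ICE table, Ka = [H+]²/(0.0253 − [H+]) = 6.67 × 10^-9.
Neglecting [H+] in the denominator: [H+] = √(6.67 × 10^-9 × 0.0253) = 1.30 × 10^-5 M
Check: 0.051% ionized — well under 5%, approximation valid.
pH = −log[H+] = −log(1.30 × 10^-5) = 4.89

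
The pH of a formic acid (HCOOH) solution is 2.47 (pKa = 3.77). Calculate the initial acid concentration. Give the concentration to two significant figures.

C₀ = 7.1 × 10^-2 M

[H+] = 10^(-2.47) = 3.39 × 10^-3 M = x
Ka = 10^(−3.77) = 1.70 × 10^-4
Ka = x²/(C₀ − x) ⇒ C₀ = x + x²/Ka
C₀ = 3.39 × 10^-3 + (3.39 × 10^-3)²/(1.70 × 10^-4) = 7.10 × 10^-2 M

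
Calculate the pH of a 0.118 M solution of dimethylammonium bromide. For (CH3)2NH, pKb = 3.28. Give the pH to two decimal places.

(CH3)2NH2+ is the conjugate acid of the weak base (CH3)2NH.
Kb = 10^(−3.28) = 5.25 × 10^-4
Ka = Kw/Kb = 1.0×10^-14 / 5.25 × 10^-4 = 1.90 × 10^-11
Ka = [H+]²/(0.118 − [H+]) = 1.90 × 10^-11
Neglecting [H+] in the denominator: [H+] = √(1.90 × 10^-11 × 0.118) = 1.50 × 10^-6 M
([H+]/C₀ = 0.0013% < 5%, so the approximation holds.)
pH = −log[H+] = −log(1.50 × 10^-6) = 5.82

pH = 5.82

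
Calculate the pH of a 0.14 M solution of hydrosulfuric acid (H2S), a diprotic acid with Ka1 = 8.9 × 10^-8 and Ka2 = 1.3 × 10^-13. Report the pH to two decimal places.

Ka1 ≫ Ka2, so treat the first dissociation as the only significant source of H+.
Ka1 = x²/(0.14 − x) = 8.9 × 10^-8
x ≈ √(8.9 × 10^-8 × 0.14) = 1.12 × 10^-4 M
pH = −log(1.12 × 10^-4) = 3.95

pH = 3.95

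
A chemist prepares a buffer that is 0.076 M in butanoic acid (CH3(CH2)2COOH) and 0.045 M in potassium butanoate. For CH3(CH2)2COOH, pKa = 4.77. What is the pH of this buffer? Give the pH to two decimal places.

Henderson–Hasselbalch: pH = pKa + log([CH3(CH2)2COO-]/[CH3(CH2)2COOH]) = 4.77 + log(0.045/0.076)
pH = 4.77 + (-0.228) = 4.54

pH = 4.54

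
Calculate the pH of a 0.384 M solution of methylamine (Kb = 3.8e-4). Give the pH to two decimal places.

CH3NH2 + H2O ⇌ CH3NH3+ + OH-
Let x = [OH-] at equilibrium. Kb = x²/(0.384 − x).
Neglecting x in the denominator: x = √(3.8 × 10^-4 × 0.384) = 1.21 × 10^-2 M
(x/C₀ = 3.1% < 5%, so the approximation holds.)
pOH = 1.92, so pH = 14.00 − pOH = 12.08

pH = 12.08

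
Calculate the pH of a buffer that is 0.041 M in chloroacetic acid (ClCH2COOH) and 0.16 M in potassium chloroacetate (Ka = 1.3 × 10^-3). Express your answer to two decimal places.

pH = 3.48

pKa = −log(1.3 × 10^-3) = 2.886
pH = pKa + log([A⁻]/[HA]) = 2.886 + log(0.16/0.041)
pH = 2.886 + (+0.591) = 3.48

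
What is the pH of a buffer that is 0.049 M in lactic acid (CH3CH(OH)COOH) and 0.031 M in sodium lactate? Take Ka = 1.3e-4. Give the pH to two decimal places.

pH = 3.69

pKa = −log(1.3 × 10^-4) = 3.886
Using pH = pKa + log([base]/[acid]) with [base]/[acid] = 0.031/0.049:
pH = 3.886 + (-0.199) = 3.69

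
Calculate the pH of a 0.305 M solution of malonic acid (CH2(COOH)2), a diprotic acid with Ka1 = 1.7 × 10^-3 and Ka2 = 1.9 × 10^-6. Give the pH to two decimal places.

pH = 1.66

Since Ka1 ≫ Ka2, the first ionization dominates [H+].
Ka1 = x²/(0.305 − x) = 1.7 × 10^-3
Solving the quadratic: x = (−Ka1 + √(Ka1² + 4·Ka1·C₀))/2 = 2.19 × 10^-2 M
pH = −log(2.19 × 10^-2) = 1.66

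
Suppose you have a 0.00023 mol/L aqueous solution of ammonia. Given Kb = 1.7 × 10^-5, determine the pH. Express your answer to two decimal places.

NH3 + H2O ⇌ NH4+ + OH-
Kb = x²/(0.00023 − x) = 1.7 × 10^-5
x is not negligible relative to C₀; solve x² + 1.7e-05·x − 3.91e-09 = 0.
x = [−1.7e-05 + √(1.7e-05² + 1.56e-08)]/2 = 5.46 × 10^-5 M
pOH = 4.26, so pH = 14.00 − pOH = 9.74

pH = 9.74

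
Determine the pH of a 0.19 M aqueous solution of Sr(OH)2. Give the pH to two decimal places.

pH = 13.58

Sr(OH)2 is a strong base (each formula unit releases 2 OH-); [OH-] = 0.38 M.
pOH = -log(0.38) = 0.42
pH = 14.00 - 0.42 = 13.58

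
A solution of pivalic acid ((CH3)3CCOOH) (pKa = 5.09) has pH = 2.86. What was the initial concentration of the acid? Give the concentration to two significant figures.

[H+] = 10^(-2.86) = 1.38 × 10^-3 M = x
Ka = 10^(−5.09) = 8.13 × 10^-6
Ka = x²/(C₀ − x) ⇒ C₀ = x + x²/Ka
C₀ = 1.38 × 10^-3 + (1.38 × 10^-3)²/(8.13 × 10^-6) = 2.36 × 10^-1 M

C₀ = 2.4 × 10^-1 M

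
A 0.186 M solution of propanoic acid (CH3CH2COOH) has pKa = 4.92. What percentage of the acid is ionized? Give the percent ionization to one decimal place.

CH3CH2COOH ⇌ CH3CH2COO- + H+; let x = [H+] at equilibrium.
Ka = 10^(−4.92) = 1.20 × 10^-5
x ≈ √(Ka·C₀) = √(1.20 × 10^-5 × 0.186) = 1.49 × 10^-3 M
% ionization = x/C₀ × 100% = 1.49 × 10^-3/0.186 × 100% = 0.8%

0.8%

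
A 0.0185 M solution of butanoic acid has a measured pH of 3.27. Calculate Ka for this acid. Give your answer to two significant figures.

[H+] = 10^(-3.27) = 5.37 × 10^-4 M
At equilibrium [HA] = 0.0185 − 5.37 × 10^-4 = 1.80 × 10^-2 M
Ka = [H+][A-]/[HA] = (5.37 × 10^-4)² / 1.80 × 10^-2 = 1.6 × 10^-5

Ka = 1.6 × 10^-5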